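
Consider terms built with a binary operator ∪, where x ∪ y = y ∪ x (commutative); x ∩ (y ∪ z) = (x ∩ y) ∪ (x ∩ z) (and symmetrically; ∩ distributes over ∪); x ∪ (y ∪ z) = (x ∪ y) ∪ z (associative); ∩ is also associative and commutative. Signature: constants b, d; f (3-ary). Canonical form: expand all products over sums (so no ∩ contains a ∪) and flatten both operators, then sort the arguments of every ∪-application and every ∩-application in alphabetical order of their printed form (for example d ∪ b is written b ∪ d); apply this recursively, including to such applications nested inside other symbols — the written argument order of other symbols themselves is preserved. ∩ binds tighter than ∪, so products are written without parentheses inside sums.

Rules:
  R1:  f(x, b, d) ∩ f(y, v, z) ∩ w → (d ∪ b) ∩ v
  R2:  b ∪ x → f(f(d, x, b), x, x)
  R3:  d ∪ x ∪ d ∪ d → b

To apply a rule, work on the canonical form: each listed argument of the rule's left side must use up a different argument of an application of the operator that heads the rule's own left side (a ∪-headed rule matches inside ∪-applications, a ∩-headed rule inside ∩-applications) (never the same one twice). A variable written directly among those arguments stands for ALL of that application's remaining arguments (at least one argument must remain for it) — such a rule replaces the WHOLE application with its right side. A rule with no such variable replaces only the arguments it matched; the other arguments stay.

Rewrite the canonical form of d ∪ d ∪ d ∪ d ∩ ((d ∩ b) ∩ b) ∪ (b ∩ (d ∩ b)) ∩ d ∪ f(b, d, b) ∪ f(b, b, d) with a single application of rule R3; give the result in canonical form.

Answer: b

Derivation:
Canonical form:  b ∩ b ∩ d ∩ d ∪ b ∩ b ∩ d ∩ d ∪ d ∪ d ∪ d ∪ f(b, b, d) ∪ f(b, d, b)
Apply R3:  consuming d, d, d;  x := b ∩ b ∩ d ∩ d ∪ b ∩ b ∩ d ∩ d ∪ f(b, b, d) ∪ f(b, d, b)
Every leftover argument binds to the variable; the entire application is replaced.
Giving:  b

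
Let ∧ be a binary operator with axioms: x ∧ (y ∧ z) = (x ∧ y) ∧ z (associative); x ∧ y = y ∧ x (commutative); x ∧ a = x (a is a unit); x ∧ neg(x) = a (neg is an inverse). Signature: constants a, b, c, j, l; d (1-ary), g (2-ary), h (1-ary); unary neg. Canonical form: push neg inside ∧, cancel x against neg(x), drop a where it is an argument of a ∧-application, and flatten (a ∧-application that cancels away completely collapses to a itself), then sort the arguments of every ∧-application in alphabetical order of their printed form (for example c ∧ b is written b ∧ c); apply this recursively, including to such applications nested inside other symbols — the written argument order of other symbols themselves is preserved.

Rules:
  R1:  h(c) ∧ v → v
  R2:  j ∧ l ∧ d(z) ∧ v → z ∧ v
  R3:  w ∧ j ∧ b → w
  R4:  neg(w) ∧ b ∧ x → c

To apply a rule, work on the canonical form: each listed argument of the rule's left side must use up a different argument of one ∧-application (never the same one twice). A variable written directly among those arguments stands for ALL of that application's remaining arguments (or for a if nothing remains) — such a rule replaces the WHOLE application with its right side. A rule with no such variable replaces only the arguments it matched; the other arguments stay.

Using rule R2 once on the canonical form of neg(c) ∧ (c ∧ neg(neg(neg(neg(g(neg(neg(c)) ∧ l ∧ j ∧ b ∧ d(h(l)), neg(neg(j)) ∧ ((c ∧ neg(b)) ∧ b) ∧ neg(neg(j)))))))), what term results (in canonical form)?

Canonical form:  g(b ∧ c ∧ d(h(l)) ∧ j ∧ l, c ∧ j ∧ j)
Match R2:  consume d(h(l)), j, l;  v := b ∧ c, z := h(l)
The extension variable absorbs all remaining arguments, so the whole application is rewritten.
New term:  g(b ∧ c ∧ h(l), c ∧ j ∧ j)

Answer: g(b ∧ c ∧ h(l), c ∧ j ∧ j)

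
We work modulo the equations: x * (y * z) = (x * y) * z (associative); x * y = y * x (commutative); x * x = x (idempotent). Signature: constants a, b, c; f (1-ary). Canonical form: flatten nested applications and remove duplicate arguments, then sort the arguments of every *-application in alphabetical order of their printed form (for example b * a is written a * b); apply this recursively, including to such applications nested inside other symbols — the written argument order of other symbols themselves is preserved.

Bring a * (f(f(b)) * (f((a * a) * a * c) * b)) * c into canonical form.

Merge nested applications:  a * f(f(b)) * f((a * a) * a * c) * b * c
Canonicalize subterm:  f((a * a) * a * c)  →  f(a * c)
Sort arguments:  a * b * c * f(a * c) * f(f(b))

Answer: a * b * c * f(a * c) * f(f(b))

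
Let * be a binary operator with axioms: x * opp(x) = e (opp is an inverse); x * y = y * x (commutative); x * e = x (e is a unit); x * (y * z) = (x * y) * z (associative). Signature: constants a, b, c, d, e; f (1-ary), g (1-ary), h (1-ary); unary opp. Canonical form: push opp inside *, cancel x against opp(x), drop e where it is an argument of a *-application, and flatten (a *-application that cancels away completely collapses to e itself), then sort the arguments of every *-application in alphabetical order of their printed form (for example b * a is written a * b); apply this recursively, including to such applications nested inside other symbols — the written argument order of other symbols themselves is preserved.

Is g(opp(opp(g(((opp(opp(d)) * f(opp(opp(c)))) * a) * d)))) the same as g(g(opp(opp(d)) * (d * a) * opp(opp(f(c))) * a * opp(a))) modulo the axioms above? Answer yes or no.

Answer: yes — both canonical forms are g(g(a * d * d * f(c)))

Derivation:
Left:  g(opp(opp(g(((opp(opp(d)) * f(opp(opp(c)))) * a) * d))))
  Work inside:  ((opp(opp(d)) * f(opp(opp(c)))) * a) * d
  Push opp inside:  distribute opp over * and collapse double opp
  Collect terms:  d * d * f(c) * a
  Sort:  a * d * d * f(c)
  Rebuild:  g(g(a * d * d * f(c)))
Right:  g(g(opp(opp(d)) * (d * a) * opp(opp(f(c))) * a * opp(a)))
  Descend into:  opp(opp(d)) * (d * a) * opp(opp(f(c))) * a * opp(a)
  Push opp inside:  distribute opp over * and collapse double opp
  Collect terms:  d * d * a * f(c)
  Sort arguments:  a * d * d * f(c)
  Rebuild:  g(g(a * d * d * f(c)))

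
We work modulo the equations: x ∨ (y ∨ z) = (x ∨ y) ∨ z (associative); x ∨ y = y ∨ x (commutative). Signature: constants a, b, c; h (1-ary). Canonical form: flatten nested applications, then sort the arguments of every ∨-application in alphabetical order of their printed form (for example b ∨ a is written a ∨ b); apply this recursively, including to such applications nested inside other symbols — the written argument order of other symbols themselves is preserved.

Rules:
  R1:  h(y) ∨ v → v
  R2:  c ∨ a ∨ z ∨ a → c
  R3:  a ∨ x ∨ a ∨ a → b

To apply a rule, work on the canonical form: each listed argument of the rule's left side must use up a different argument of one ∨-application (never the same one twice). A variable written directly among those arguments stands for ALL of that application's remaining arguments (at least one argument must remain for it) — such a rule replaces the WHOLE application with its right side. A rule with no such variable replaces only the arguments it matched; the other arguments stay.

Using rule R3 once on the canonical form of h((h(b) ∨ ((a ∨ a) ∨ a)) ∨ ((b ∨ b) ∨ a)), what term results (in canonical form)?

Answer: h(b)

Derivation:
Canonical form:  h(a ∨ a ∨ a ∨ a ∨ b ∨ b ∨ h(b))
Apply R3:  consuming a, a, a;  x := a ∨ b ∨ b ∨ h(b)
The extension variable absorbs all remaining arguments, so the whole application is rewritten.
Giving:  h(b)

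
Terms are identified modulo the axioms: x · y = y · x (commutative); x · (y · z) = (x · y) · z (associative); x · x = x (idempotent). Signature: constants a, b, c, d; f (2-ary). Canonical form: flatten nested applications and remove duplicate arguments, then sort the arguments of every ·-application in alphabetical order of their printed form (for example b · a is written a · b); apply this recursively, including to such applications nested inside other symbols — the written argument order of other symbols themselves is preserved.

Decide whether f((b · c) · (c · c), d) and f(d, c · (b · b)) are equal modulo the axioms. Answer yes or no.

Left:  f((b · c) · (c · c), d)
  Descend into:  (b · c) · (c · c)
  Flatten:  b · c · c · c
  Deduplicate:  drop duplicate c, c
  Order the arguments:  b · c
  Put back:  f(b · c, d)
Right:  f(d, c · (b · b))
  Focus inside:  c · (b · b)
  Flatten:  c · b · b
  Drop duplicates:  drop duplicate b
  Order the arguments:  b · c
  Put back:  f(d, b · c)

Answer: no — f(b · c, d) vs f(d, b · c)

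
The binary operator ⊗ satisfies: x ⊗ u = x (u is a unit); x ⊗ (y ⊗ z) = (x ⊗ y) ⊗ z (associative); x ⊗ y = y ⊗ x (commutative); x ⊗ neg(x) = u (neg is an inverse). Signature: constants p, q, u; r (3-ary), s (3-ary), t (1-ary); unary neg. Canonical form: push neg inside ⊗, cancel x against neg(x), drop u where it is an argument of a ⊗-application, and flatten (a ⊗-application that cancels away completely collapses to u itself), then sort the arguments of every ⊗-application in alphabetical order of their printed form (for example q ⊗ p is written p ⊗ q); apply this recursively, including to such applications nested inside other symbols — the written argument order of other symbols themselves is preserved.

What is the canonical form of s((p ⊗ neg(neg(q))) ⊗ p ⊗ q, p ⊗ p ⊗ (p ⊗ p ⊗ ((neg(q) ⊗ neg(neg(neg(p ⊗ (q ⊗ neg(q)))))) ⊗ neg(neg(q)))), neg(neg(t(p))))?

Answer: s(p ⊗ p ⊗ q ⊗ q, p ⊗ p ⊗ p, t(p))

Derivation:
Focus inside:  p ⊗ p ⊗ (p ⊗ p ⊗ ((neg(q) ⊗ neg(neg(neg(p ⊗ (q ⊗ neg(q)))))) ⊗ neg(neg(q))))
Push neg inside:  distribute neg over ⊗ and collapse double neg
Cancel:  q cancels
Combine occurrences:  p ⊗ p ⊗ p
Rebuild:  s(p ⊗ p ⊗ q ⊗ q, p ⊗ p ⊗ p, t(p))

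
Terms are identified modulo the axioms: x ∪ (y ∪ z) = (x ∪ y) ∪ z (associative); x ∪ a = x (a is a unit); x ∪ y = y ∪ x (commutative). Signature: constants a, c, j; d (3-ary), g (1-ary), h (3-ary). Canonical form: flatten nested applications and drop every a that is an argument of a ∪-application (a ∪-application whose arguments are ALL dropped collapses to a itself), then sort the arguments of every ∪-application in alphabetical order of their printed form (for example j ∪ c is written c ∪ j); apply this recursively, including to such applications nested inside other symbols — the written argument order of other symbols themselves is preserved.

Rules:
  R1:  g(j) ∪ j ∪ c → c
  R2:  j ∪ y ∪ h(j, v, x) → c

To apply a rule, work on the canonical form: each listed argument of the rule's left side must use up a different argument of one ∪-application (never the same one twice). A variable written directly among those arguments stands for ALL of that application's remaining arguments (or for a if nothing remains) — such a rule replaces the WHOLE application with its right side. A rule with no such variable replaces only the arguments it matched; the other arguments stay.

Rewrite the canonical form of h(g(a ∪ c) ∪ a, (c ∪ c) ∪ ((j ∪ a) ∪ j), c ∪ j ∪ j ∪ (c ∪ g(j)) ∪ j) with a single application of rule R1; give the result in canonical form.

Answer: h(g(c), c ∪ c ∪ j ∪ j, c ∪ c ∪ j ∪ j)

Derivation:
Canonical form:  h(g(c), c ∪ c ∪ j ∪ j, c ∪ c ∪ g(j) ∪ j ∪ j ∪ j)
R1 matches:  uses c, g(j), j
Giving:  h(g(c), c ∪ c ∪ j ∪ j, c ∪ c ∪ j ∪ j)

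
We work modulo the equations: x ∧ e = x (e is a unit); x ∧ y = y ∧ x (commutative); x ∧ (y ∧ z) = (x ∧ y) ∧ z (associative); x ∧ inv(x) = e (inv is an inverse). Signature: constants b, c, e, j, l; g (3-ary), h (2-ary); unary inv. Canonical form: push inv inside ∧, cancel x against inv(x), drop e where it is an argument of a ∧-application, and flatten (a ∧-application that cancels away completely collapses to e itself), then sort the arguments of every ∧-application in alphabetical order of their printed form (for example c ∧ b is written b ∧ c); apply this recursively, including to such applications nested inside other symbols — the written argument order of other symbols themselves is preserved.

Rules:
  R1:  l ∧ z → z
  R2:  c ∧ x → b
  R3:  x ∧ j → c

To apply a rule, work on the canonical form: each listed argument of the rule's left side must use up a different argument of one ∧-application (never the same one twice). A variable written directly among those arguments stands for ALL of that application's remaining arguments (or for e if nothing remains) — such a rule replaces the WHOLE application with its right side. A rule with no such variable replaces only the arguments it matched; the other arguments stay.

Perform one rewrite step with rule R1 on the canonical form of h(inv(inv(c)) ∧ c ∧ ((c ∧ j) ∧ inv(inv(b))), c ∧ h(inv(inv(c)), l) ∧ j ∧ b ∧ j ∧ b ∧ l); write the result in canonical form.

Answer: h(b ∧ c ∧ c ∧ c ∧ j, b ∧ b ∧ c ∧ h(c, l) ∧ j ∧ j)

Derivation:
Canonical form:  h(b ∧ c ∧ c ∧ c ∧ j, b ∧ b ∧ c ∧ h(c, l) ∧ j ∧ j ∧ l)
Match R1:  consume l;  z := b ∧ b ∧ c ∧ h(c, l) ∧ j ∧ j
The variable takes the whole remainder — replace the entire application.
New term:  h(b ∧ c ∧ c ∧ c ∧ j, b ∧ b ∧ c ∧ h(c, l) ∧ j ∧ j)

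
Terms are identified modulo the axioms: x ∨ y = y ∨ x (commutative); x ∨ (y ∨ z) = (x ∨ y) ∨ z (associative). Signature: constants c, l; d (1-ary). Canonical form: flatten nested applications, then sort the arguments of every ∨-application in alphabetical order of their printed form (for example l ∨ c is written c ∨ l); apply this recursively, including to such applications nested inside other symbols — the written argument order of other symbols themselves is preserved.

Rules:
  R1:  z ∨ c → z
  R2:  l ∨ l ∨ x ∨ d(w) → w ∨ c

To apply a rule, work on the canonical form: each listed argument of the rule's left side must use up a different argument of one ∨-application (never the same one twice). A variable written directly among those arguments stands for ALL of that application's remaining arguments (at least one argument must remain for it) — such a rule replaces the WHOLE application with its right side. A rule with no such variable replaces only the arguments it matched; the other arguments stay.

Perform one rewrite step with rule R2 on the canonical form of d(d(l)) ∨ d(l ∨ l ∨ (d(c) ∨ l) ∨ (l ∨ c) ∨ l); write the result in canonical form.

Canonical form:  d(c ∨ d(c) ∨ l ∨ l ∨ l ∨ l ∨ l) ∨ d(d(l))
Match R2:  consume d(c), l, l;  w := c, x := c ∨ l ∨ l ∨ l
The extension variable absorbs all remaining arguments, so the whole application is rewritten.
Giving:  d(c ∨ c) ∨ d(d(l))

Answer: d(c ∨ c) ∨ d(d(l))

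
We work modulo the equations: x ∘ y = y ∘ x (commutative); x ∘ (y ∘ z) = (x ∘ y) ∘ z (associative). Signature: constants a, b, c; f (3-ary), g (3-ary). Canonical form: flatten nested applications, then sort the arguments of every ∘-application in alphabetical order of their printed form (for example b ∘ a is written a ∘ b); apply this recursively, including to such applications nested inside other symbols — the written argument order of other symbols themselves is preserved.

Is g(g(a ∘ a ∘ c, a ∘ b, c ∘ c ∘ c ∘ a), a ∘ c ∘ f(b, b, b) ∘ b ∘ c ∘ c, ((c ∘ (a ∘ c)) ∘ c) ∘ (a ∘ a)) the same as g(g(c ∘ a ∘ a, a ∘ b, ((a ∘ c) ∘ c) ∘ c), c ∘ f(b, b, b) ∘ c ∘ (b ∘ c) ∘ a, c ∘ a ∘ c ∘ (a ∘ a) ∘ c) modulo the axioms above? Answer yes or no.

Answer: yes — both canonical forms are g(g(a ∘ a ∘ c, a ∘ b, a ∘ c ∘ c ∘ c), a ∘ b ∘ c ∘ c ∘ c ∘ f(b, b, b), a ∘ a ∘ a ∘ c ∘ c ∘ c)

Derivation:
Left:  g(g(a ∘ a ∘ c, a ∘ b, c ∘ c ∘ c ∘ a), a ∘ c ∘ f(b, b, b) ∘ b ∘ c ∘ c, ((c ∘ (a ∘ c)) ∘ c) ∘ (a ∘ a))
  Descend into:  ((c ∘ (a ∘ c)) ∘ c) ∘ (a ∘ a)
  Flatten:  c ∘ a ∘ c ∘ c ∘ a ∘ a
  Sort:  a ∘ a ∘ a ∘ c ∘ c ∘ c
  Put back:  g(g(a ∘ a ∘ c, a ∘ b, a ∘ c ∘ c ∘ c), a ∘ b ∘ c ∘ c ∘ c ∘ f(b, b, b), a ∘ a ∘ a ∘ c ∘ c ∘ c)
Right:  g(g(c ∘ a ∘ a, a ∘ b, ((a ∘ c) ∘ c) ∘ c), c ∘ f(b, b, b) ∘ c ∘ (b ∘ c) ∘ a, c ∘ a ∘ c ∘ (a ∘ a) ∘ c)
  Focus inside:  c ∘ f(b, b, b) ∘ c ∘ (b ∘ c) ∘ a
  Un-nest:  c ∘ f(b, b, b) ∘ c ∘ b ∘ c ∘ a
  Sort arguments:  a ∘ b ∘ c ∘ c ∘ c ∘ f(b, b, b)
  Reassemble:  g(g(a ∘ a ∘ c, a ∘ b, a ∘ c ∘ c ∘ c), a ∘ b ∘ c ∘ c ∘ c ∘ f(b, b, b), a ∘ a ∘ a ∘ c ∘ c ∘ c)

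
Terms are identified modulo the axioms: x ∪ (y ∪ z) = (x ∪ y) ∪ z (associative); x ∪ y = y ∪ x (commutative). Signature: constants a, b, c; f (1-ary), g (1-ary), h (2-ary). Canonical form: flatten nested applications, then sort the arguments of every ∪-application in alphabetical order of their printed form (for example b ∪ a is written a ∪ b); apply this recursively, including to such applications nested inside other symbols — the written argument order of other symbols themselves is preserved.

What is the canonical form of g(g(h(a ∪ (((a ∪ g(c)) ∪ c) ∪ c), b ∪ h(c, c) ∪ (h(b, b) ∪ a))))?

Answer: g(g(h(a ∪ a ∪ c ∪ c ∪ g(c), a ∪ b ∪ h(b, b) ∪ h(c, c))))

Derivation:
Focus inside:  b ∪ h(c, c) ∪ (h(b, b) ∪ a)
Flatten:  b ∪ h(c, c) ∪ h(b, b) ∪ a
Sort:  a ∪ b ∪ h(b, b) ∪ h(c, c)
Reassemble:  g(g(h(a ∪ a ∪ c ∪ c ∪ g(c), a ∪ b ∪ h(b, b) ∪ h(c, c))))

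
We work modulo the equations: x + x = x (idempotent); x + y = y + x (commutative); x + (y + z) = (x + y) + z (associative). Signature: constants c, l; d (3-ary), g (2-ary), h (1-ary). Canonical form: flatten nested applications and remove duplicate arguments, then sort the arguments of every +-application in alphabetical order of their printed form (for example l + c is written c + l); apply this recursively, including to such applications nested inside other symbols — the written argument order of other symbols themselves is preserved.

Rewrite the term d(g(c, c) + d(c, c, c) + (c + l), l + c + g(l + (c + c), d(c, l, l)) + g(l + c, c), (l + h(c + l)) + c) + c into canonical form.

Canonicalize subterm:  d(g(c, c) + d(c, c, c) + (c + l), l + c + g(l + (c + c), d(c, l, l)) + g(l + c, c), (l + h(c + l)) + c)  →  d(c + d(c, c, c) + g(c, c) + l, c + g(c + l, c) + g(c + l, d(c, l, l)) + l, c + h(c + l) + l)
Sort arguments:  c + d(c + d(c, c, c) + g(c, c) + l, c + g(c + l, c) + g(c + l, d(c, l, l)) + l, c + h(c + l) + l)

Answer: c + d(c + d(c, c, c) + g(c, c) + l, c + g(c + l, c) + g(c + l, d(c, l, l)) + l, c + h(c + l) + l)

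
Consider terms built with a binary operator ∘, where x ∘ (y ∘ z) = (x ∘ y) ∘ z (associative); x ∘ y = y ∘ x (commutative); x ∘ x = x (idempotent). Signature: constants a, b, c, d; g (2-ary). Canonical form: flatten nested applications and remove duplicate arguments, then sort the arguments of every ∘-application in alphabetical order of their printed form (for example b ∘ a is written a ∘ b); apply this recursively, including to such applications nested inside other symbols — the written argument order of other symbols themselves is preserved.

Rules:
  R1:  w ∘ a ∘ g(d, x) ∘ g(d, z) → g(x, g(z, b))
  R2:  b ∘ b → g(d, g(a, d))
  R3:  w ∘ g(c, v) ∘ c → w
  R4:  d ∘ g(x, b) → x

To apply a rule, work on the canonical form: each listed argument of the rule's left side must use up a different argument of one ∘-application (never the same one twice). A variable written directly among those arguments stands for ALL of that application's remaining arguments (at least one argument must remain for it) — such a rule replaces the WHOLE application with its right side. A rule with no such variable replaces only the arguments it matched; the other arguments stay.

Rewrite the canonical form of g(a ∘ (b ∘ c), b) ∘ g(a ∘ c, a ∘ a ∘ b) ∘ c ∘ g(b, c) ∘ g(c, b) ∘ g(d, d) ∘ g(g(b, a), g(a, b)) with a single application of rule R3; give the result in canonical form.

Answer: g(a ∘ b ∘ c, b) ∘ g(a ∘ c, a ∘ b) ∘ g(b, c) ∘ g(d, d) ∘ g(g(b, a), g(a, b))

Derivation:
Canonical form:  c ∘ g(a ∘ b ∘ c, b) ∘ g(a ∘ c, a ∘ b) ∘ g(b, c) ∘ g(c, b) ∘ g(d, d) ∘ g(g(b, a), g(a, b))
Apply R3:  consuming c, g(c, b);  v := b, w := g(a ∘ b ∘ c, b) ∘ g(a ∘ c, a ∘ b) ∘ g(b, c) ∘ g(d, d) ∘ g(g(b, a), g(a, b))
The variable takes the whole remainder — replace the entire application.
Giving:  g(a ∘ b ∘ c, b) ∘ g(a ∘ c, a ∘ b) ∘ g(b, c) ∘ g(d, d) ∘ g(g(b, a), g(a, b))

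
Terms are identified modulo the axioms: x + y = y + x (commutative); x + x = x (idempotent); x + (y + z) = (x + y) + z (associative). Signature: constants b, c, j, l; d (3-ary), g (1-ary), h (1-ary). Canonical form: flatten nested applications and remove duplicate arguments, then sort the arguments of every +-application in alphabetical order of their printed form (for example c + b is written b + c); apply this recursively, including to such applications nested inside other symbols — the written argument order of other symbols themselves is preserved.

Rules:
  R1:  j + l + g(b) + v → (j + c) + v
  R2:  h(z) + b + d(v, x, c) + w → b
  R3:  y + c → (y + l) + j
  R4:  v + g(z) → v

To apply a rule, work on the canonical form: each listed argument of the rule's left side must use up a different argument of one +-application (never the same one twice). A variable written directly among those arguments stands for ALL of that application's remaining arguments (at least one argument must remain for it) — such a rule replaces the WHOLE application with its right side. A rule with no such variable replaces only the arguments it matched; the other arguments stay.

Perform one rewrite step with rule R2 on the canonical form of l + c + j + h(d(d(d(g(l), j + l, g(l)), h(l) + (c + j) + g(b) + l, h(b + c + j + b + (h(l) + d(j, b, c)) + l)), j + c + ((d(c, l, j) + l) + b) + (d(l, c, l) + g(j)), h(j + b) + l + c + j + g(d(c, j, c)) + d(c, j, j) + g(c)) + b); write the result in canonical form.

Canonical form:  c + h(b + d(d(d(g(l), j + l, g(l)), c + g(b) + h(l) + j + l, h(b + c + d(j, b, c) + h(l) + j + l)), b + c + d(c, l, j) + d(l, c, l) + g(j) + j + l, c + d(c, j, j) + g(c) + g(d(c, j, c)) + h(b + j) + j + l)) + j + l
Match R2:  consume b, d(j, b, c), h(l);  v := j, w := c + j + l, x := b, z := l
The extension variable absorbs all remaining arguments, so the whole application is rewritten.
Result:  c + h(b + d(d(d(g(l), j + l, g(l)), c + g(b) + h(l) + j + l, h(b)), b + c + d(c, l, j) + d(l, c, l) + g(j) + j + l, c + d(c, j, j) + g(c) + g(d(c, j, c)) + h(b + j) + j + l)) + j + l

Answer: c + h(b + d(d(d(g(l), j + l, g(l)), c + g(b) + h(l) + j + l, h(b)), b + c + d(c, l, j) + d(l, c, l) + g(j) + j + l, c + d(c, j, j) + g(c) + g(d(c, j, c)) + h(b + j) + j + l)) + j + l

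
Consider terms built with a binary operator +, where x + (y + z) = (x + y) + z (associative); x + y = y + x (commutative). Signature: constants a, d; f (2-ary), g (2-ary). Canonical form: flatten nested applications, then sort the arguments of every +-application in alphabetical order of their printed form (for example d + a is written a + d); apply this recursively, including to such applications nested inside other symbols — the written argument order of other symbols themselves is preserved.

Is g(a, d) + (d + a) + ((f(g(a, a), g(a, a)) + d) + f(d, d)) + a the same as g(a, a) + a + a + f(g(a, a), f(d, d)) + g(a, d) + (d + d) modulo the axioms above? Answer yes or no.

Answer: no — a + a + d + d + f(d, d) + f(g(a, a), g(a, a)) + g(a, d) vs a + a + d + d + f(g(a, a), f(d, d)) + g(a, a) + g(a, d)

Derivation:
Left:  g(a, d) + (d + a) + ((f(g(a, a), g(a, a)) + d) + f(d, d)) + a
  Merge nested applications:  g(a, d) + d + a + f(g(a, a), g(a, a)) + d + f(d, d) + a
  Sort:  a + a + d + d + f(d, d) + f(g(a, a), g(a, a)) + g(a, d)
Right:  g(a, a) + a + a + f(g(a, a), f(d, d)) + g(a, d) + (d + d)
  Merge nested applications:  g(a, a) + a + a + f(g(a, a), f(d, d)) + g(a, d) + d + d
  Order the arguments:  a + a + d + d + f(g(a, a), f(d, d)) + g(a, a) + g(a, d)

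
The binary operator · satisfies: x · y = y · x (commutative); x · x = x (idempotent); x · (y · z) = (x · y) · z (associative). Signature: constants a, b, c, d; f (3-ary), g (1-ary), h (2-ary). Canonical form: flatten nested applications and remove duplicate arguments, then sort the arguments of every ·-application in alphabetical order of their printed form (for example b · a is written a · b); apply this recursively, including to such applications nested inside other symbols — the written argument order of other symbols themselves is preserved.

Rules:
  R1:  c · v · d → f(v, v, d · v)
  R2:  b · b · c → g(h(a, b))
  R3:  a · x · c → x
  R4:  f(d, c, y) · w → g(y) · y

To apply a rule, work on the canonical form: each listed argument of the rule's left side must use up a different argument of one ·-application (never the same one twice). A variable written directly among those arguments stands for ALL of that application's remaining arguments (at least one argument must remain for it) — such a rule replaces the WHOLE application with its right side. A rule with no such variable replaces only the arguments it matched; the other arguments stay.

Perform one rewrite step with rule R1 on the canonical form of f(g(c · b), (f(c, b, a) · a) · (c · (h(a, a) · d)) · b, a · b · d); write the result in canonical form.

Canonical form:  f(g(b · c), a · b · c · d · f(c, b, a) · h(a, a), a · b · d)
R1 matches:  uses c, d;  v := a · b · f(c, b, a) · h(a, a)
The extension variable absorbs all remaining arguments, so the whole application is rewritten.
Giving:  f(g(b · c), f(a · b · f(c, b, a) · h(a, a), a · b · f(c, b, a) · h(a, a), a · b · d · f(c, b, a) · h(a, a)), a · b · d)

Answer: f(g(b · c), f(a · b · f(c, b, a) · h(a, a), a · b · f(c, b, a) · h(a, a), a · b · d · f(c, b, a) · h(a, a)), a · b · d)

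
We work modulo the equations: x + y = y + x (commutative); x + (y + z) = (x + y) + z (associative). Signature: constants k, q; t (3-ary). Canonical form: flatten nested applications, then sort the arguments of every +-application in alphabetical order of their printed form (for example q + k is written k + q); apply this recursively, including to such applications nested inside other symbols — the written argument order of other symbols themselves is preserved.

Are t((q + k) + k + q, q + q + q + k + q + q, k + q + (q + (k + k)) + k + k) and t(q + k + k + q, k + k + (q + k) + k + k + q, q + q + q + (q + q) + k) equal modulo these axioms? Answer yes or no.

Answer: no — t(k + k + q + q, k + q + q + q + q + q, k + k + k + k + k + q + q) vs t(k + k + q + q, k + k + k + k + k + q + q, k + q + q + q + q + q)

Derivation:
Left:  t((q + k) + k + q, q + q + q + k + q + q, k + q + (q + (k + k)) + k + k)
  Work inside:  k + q + (q + (k + k)) + k + k
  Un-nest:  k + q + q + k + k + k + k
  Sort:  k + k + k + k + k + q + q
  Reassemble:  t(k + k + q + q, k + q + q + q + q + q, k + k + k + k + k + q + q)
Right:  t(q + k + k + q, k + k + (q + k) + k + k + q, q + q + q + (q + q) + k)
  Descend into:  k + k + (q + k) + k + k + q
  Flatten:  k + k + q + k + k + k + q
  Sort arguments:  k + k + k + k + k + q + q
  Reassemble:  t(k + k + q + q, k + k + k + k + k + q + q, k + q + q + q + q + q)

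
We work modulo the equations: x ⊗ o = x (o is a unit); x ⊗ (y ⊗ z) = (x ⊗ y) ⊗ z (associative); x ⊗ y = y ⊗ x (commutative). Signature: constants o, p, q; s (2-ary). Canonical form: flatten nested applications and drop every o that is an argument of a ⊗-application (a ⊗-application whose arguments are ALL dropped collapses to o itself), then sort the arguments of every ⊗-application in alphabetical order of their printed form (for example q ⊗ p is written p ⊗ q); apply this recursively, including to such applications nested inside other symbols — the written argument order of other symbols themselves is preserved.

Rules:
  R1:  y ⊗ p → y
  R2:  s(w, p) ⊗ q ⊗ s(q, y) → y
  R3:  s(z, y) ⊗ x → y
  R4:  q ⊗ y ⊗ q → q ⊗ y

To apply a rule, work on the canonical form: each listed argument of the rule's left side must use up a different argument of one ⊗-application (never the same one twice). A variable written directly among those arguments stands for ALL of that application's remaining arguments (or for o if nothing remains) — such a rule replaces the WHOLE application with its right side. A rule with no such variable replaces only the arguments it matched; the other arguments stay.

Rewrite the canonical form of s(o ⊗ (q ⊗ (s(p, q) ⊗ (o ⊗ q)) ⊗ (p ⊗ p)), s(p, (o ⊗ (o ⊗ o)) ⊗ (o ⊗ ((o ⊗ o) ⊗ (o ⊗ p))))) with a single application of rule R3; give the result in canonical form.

Canonical form:  s(p ⊗ p ⊗ q ⊗ q ⊗ s(p, q), s(p, p))
Match R3:  consume s(p, q);  x := p ⊗ p ⊗ q ⊗ q, y := q, z := p
The extension variable absorbs all remaining arguments, so the whole application is rewritten.
Giving:  s(q, s(p, p))

Answer: s(q, s(p, p))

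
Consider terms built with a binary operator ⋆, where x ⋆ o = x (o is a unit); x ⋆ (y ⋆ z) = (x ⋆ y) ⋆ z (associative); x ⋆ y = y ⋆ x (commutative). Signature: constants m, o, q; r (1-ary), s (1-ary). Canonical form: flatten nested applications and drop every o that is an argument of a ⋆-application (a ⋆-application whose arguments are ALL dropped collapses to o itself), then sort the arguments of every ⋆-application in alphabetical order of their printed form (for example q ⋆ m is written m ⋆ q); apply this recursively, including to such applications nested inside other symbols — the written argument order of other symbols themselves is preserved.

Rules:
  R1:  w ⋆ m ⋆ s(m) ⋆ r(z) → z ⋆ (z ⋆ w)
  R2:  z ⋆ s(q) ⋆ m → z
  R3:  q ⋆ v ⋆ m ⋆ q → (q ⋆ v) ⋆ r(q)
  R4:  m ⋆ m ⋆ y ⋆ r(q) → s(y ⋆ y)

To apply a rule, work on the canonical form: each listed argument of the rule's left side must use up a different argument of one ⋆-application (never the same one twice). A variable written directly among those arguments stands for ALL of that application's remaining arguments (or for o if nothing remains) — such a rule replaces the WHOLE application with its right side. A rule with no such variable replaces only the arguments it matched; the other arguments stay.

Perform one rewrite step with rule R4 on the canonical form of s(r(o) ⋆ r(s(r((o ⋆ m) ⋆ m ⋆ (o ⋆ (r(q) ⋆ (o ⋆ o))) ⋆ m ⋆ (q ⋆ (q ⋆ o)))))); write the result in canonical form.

Answer: s(r(o) ⋆ r(s(r(s(m ⋆ m ⋆ q ⋆ q ⋆ q ⋆ q)))))

Derivation:
Canonical form:  s(r(o) ⋆ r(s(r(m ⋆ m ⋆ m ⋆ q ⋆ q ⋆ r(q)))))
R4 matches:  uses m, m, r(q);  y := m ⋆ q ⋆ q
The extension variable absorbs all remaining arguments, so the whole application is rewritten.
Result:  s(r(o) ⋆ r(s(r(s(m ⋆ m ⋆ q ⋆ q ⋆ q ⋆ q)))))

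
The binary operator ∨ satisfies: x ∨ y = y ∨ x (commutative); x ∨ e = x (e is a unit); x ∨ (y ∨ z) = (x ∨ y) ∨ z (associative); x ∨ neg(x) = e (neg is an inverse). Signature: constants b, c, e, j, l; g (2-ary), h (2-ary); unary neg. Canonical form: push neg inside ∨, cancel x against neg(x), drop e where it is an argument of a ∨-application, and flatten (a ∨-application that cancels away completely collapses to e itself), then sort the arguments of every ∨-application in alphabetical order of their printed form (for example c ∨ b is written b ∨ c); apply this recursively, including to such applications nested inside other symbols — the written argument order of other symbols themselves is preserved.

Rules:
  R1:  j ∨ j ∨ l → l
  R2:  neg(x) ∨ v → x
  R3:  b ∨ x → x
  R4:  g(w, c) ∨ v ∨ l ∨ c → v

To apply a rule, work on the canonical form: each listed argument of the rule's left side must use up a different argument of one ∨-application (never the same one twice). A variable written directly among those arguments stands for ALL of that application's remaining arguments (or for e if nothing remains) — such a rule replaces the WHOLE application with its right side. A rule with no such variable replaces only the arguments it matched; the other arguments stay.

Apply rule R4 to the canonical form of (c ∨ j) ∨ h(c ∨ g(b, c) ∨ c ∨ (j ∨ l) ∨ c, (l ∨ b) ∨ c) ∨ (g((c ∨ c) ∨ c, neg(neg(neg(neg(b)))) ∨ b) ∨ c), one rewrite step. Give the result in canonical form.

Canonical form:  c ∨ c ∨ g(c ∨ c ∨ c, b ∨ b) ∨ h(c ∨ c ∨ c ∨ g(b, c) ∨ j ∨ l, b ∨ c ∨ l) ∨ j
Match R4:  consume c, g(b, c), l;  v := c ∨ c ∨ j, w := b
The variable takes the whole remainder — replace the entire application.
New term:  c ∨ c ∨ g(c ∨ c ∨ c, b ∨ b) ∨ h(c ∨ c ∨ j, b ∨ c ∨ l) ∨ j

Answer: c ∨ c ∨ g(c ∨ c ∨ c, b ∨ b) ∨ h(c ∨ c ∨ j, b ∨ c ∨ l) ∨ j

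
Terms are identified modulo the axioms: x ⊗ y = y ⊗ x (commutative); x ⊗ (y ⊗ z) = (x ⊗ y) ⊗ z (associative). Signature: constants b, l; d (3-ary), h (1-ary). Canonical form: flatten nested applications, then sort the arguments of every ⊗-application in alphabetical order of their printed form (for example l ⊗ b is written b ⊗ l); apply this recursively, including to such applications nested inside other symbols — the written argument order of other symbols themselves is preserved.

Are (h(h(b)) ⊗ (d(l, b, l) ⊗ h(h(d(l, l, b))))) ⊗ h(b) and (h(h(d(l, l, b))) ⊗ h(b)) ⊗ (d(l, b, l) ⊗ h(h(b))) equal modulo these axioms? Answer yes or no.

Answer: yes — both canonical forms are d(l, b, l) ⊗ h(b) ⊗ h(h(b)) ⊗ h(h(d(l, l, b)))

Derivation:
Left:  (h(h(b)) ⊗ (d(l, b, l) ⊗ h(h(d(l, l, b))))) ⊗ h(b)
  Merge nested applications:  h(h(b)) ⊗ d(l, b, l) ⊗ h(h(d(l, l, b))) ⊗ h(b)
  Sort:  d(l, b, l) ⊗ h(b) ⊗ h(h(b)) ⊗ h(h(d(l, l, b)))
Right:  (h(h(d(l, l, b))) ⊗ h(b)) ⊗ (d(l, b, l) ⊗ h(h(b)))
  Merge nested applications:  h(h(d(l, l, b))) ⊗ h(b) ⊗ d(l, b, l) ⊗ h(h(b))
  Sort:  d(l, b, l) ⊗ h(b) ⊗ h(h(b)) ⊗ h(h(d(l, l, b)))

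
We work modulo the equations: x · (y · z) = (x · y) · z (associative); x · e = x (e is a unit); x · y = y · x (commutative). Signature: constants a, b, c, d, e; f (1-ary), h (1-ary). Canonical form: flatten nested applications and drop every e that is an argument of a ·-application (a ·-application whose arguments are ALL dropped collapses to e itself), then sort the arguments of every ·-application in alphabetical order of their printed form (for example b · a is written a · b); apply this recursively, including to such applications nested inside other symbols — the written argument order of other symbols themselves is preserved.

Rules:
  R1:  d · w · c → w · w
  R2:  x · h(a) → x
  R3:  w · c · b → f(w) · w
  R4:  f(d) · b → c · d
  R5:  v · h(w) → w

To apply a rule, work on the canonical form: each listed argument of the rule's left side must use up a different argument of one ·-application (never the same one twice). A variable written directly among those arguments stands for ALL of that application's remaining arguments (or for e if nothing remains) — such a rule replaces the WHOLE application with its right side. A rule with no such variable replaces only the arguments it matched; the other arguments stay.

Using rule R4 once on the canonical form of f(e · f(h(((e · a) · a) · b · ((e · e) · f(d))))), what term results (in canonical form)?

Answer: f(f(h(a · a · c · d)))

Derivation:
Canonical form:  f(f(h(a · a · b · f(d))))
R4 matches:  uses b, f(d)
Result:  f(f(h(a · a · c · d)))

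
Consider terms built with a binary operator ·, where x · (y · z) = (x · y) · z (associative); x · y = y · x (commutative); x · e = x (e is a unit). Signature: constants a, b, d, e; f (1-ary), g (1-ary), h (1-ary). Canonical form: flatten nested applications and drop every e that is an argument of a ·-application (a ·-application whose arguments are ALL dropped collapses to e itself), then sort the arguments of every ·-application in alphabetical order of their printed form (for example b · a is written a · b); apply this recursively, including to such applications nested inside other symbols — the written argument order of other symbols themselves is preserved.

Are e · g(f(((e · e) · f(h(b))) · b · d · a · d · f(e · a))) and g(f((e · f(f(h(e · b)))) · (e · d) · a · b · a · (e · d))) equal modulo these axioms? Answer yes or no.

Left:  e · g(f(((e · e) · f(h(b))) · b · d · a · d · f(e · a)))
  Simplify inside:  g(f(((e · e) · f(h(b))) · b · d · a · d · f(e · a)))  →  g(f(a · b · d · d · f(a) · f(h(b))))
  Unit:  drop e
  Sort:  g(f(a · b · d · d · f(a) · f(h(b))))
Right:  g(f((e · f(f(h(e · b)))) · (e · d) · a · b · a · (e · d)))
  Focus inside:  (e · f(f(h(e · b)))) · (e · d) · a · b · a · (e · d)
  Merge nested applications:  e · f(f(h(e · b))) · e · d · a · b · a · e · d
  Simplify inside:  f(f(h(e · b)))  →  f(f(h(b)))
  Drop the unit:  drop e (×3)
  Order the arguments:  a · a · b · d · d · f(f(h(b)))
  Reassemble:  g(f(a · a · b · d · d · f(f(h(b)))))

Answer: no — g(f(a · b · d · d · f(a) · f(h(b)))) vs g(f(a · a · b · d · d · f(f(h(b)))))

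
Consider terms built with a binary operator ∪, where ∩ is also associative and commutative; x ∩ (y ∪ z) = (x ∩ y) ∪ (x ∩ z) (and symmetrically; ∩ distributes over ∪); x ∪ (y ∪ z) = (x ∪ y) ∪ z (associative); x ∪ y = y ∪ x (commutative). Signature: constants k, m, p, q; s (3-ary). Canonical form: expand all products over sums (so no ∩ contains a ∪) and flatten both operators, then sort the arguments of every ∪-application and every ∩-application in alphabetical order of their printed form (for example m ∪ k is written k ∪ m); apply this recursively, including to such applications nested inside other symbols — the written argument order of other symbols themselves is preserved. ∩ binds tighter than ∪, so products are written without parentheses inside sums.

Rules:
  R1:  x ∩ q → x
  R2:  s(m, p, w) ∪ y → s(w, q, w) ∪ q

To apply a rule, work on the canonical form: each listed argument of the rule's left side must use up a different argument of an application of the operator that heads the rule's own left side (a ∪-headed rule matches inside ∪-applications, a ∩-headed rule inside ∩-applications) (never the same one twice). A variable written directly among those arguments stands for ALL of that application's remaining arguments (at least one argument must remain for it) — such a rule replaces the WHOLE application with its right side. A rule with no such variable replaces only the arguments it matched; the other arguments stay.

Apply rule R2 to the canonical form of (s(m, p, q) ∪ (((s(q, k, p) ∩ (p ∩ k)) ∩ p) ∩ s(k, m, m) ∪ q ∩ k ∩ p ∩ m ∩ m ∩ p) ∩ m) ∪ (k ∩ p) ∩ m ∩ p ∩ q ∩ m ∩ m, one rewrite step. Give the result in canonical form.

Canonical form:  k ∩ m ∩ m ∩ m ∩ p ∩ p ∩ q ∪ k ∩ m ∩ m ∩ m ∩ p ∩ p ∩ q ∪ k ∩ m ∩ p ∩ p ∩ s(k, m, m) ∩ s(q, k, p) ∪ s(m, p, q)
Match R2:  consume s(m, p, q);  w := q, y := k ∩ m ∩ m ∩ m ∩ p ∩ p ∩ q ∪ k ∩ m ∩ m ∩ m ∩ p ∩ p ∩ q ∪ k ∩ m ∩ p ∩ p ∩ s(k, m, m) ∩ s(q, k, p)
The extension variable absorbs all remaining arguments, so the whole application is rewritten.
Giving:  q ∪ s(q, q, q)

Answer: q ∪ s(q, q, q)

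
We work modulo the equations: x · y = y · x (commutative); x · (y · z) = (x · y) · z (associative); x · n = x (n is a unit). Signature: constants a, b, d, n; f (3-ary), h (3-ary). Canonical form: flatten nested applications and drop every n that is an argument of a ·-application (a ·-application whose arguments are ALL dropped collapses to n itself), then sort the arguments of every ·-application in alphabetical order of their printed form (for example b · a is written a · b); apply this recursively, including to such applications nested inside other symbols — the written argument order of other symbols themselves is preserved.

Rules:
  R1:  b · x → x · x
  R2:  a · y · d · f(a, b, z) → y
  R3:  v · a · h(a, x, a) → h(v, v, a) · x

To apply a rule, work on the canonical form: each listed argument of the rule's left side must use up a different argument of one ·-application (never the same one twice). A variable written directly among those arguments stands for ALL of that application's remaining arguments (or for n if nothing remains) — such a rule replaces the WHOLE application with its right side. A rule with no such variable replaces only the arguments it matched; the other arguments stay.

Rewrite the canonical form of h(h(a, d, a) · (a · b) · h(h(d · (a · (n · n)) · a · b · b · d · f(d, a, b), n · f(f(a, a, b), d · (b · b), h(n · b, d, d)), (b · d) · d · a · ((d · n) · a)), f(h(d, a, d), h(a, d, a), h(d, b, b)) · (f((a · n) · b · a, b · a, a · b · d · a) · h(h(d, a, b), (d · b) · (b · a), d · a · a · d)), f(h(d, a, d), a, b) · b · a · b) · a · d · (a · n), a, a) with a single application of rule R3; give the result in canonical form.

Canonical form:  h(a · a · a · b · d · h(a, d, a) · h(h(a · a · b · b · d · d · f(d, a, b), f(f(a, a, b), b · b · d, h(b, d, d)), a · a · b · d · d · d), f(a · a · b, a · b, a · a · b · d) · f(h(d, a, d), h(a, d, a), h(d, b, b)) · h(h(d, a, b), a · b · b · d, a · a · d · d), a · b · b · f(h(d, a, d), a, b)), a, a)
Match R3:  consume a, h(a, d, a);  v := a · a · b · d · h(h(a · a · b · b · d · d · f(d, a, b), f(f(a, a, b), b · b · d, h(b, d, d)), a · a · b · d · d · d), f(a · a · b, a · b, a · a · b · d) · f(h(d, a, d), h(a, d, a), h(d, b, b)) · h(h(d, a, b), a · b · b · d, a · a · d · d), a · b · b · f(h(d, a, d), a, b)), x := d
Every leftover argument binds to the variable; the entire application is replaced.
Giving:  h(d · h(a · a · b · d · h(h(a · a · b · b · d · d · f(d, a, b), f(f(a, a, b), b · b · d, h(b, d, d)), a · a · b · d · d · d), f(a · a · b, a · b, a · a · b · d) · f(h(d, a, d), h(a, d, a), h(d, b, b)) · h(h(d, a, b), a · b · b · d, a · a · d · d), a · b · b · f(h(d, a, d), a, b)), a · a · b · d · h(h(a · a · b · b · d · d · f(d, a, b), f(f(a, a, b), b · b · d, h(b, d, d)), a · a · b · d · d · d), f(a · a · b, a · b, a · a · b · d) · f(h(d, a, d), h(a, d, a), h(d, b, b)) · h(h(d, a, b), a · b · b · d, a · a · d · d), a · b · b · f(h(d, a, d), a, b)), a), a, a)

Answer: h(d · h(a · a · b · d · h(h(a · a · b · b · d · d · f(d, a, b), f(f(a, a, b), b · b · d, h(b, d, d)), a · a · b · d · d · d), f(a · a · b, a · b, a · a · b · d) · f(h(d, a, d), h(a, d, a), h(d, b, b)) · h(h(d, a, b), a · b · b · d, a · a · d · d), a · b · b · f(h(d, a, d), a, b)), a · a · b · d · h(h(a · a · b · b · d · d · f(d, a, b), f(f(a, a, b), b · b · d, h(b, d, d)), a · a · b · d · d · d), f(a · a · b, a · b, a · a · b · d) · f(h(d, a, d), h(a, d, a), h(d, b, b)) · h(h(d, a, b), a · b · b · d, a · a · d · d), a · b · b · f(h(d, a, d), a, b)), a), a, a)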